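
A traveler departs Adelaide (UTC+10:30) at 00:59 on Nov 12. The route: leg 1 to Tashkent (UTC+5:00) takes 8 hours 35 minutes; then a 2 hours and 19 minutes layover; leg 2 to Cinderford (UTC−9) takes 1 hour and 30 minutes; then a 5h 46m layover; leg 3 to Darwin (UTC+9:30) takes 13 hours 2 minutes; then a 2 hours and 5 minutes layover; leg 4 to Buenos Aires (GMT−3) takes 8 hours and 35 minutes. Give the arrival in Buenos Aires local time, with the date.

05:21 on November 13

Convert departure to UTC: 00:59 − 10:30 = 14:29 UTC on Nov 11.
Add 8 hours 35 minutes leg 1 → 23:04 UTC.
Add 2 hours 19 minutes layover in Tashkent → 01:23 UTC (Nov 12).
Add 1 hour and 30 minutes leg 2 → 02:53 UTC.
Add 5 hours 46 minutes layover in Cinderford → 08:39 UTC.
Add 13 hours 2 minutes leg 3 → 21:41 UTC.
Add 2 hours 5 minutes layover in Darwin → 23:46 UTC.
Add 8 hours and 35 minutes leg 4 → 08:21 UTC (Nov 13).
Buenos Aires is UTC−3:00, so local arrival = 08:21 − 3:00 = 05:21 on Nov 13.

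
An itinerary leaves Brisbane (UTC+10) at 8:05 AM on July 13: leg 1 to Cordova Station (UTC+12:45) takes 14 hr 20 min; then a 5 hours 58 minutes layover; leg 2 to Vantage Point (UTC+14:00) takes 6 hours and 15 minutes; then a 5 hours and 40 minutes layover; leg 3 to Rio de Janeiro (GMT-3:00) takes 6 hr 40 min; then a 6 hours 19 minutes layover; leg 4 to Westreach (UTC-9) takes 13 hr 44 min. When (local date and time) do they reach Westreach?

12:01 AM on Jul 15

Convert departure to UTC: 8:05 AM − 10:00 = 10:05 PM UTC on Jul 12.
Add 14 hours 20 minutes leg 1 → 12:25 PM UTC (Jul 13).
Add 5 hours 58 minutes layover in Cordova Station → 6:23 PM UTC.
Add 6 hours and 15 minutes leg 2 → 12:38 AM UTC (Jul 14).
Add 5 hours 40 minutes layover in Vantage Point → 6:18 AM UTC.
Add 6 hours and 40 minutes leg 3 → 12:58 PM UTC.
Add 6 hours 19 minutes layover in Rio de Janeiro → 7:17 PM UTC.
Add 13 hours 44 minutes leg 4 → 9:01 AM UTC (Jul 15).
Westreach is UTC−9:00, so local arrival = 9:01 AM − 9:00 = 12:01 AM on Jul 15.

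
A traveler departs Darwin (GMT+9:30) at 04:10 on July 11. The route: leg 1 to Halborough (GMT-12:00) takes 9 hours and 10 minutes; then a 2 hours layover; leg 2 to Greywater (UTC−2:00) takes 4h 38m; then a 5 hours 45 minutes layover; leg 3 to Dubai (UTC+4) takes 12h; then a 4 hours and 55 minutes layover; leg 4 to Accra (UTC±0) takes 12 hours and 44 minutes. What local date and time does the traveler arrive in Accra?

Convert departure to UTC: 04:10 − 9:30 = 18:40 UTC on Jul 10.
Add 9 hours 10 minutes leg 1 → 03:50 UTC (Jul 11).
Add 2 hours layover in Halborough → 05:50 UTC.
Add 4 hours and 38 minutes leg 2 → 10:28 UTC.
Add 5 hours 45 minutes layover in Greywater → 16:13 UTC.
Add 12 hours leg 3 → 04:13 UTC (Jul 12).
Add 4 hours 55 minutes layover in Dubai → 09:08 UTC.
Add 12 hours 44 minutes leg 4 → 21:52 UTC.
Accra is UTC+0, so local arrival is the same: 21:52 on Jul 12.

21:52 on July 12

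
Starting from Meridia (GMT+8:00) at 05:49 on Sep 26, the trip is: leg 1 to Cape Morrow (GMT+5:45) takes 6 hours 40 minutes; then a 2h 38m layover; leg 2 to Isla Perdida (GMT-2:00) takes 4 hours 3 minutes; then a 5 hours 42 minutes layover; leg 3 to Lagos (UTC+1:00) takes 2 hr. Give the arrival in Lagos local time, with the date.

19:52 on September 26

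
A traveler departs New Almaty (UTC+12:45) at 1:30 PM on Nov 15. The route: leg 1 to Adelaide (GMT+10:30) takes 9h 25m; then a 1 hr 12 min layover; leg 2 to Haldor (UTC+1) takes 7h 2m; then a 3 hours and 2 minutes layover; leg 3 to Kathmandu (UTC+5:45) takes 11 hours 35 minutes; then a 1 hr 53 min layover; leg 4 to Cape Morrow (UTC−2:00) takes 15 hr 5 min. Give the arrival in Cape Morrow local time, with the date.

Convert departure to UTC: 1:30 PM − 12:45 = 12:45 AM UTC on Nov 15.
Add 9 hours and 25 minutes leg 1 → 10:10 AM UTC.
Add 1 hour 12 minutes layover in Adelaide → 11:22 AM UTC.
Add 7 hours and 2 minutes leg 2 → 6:24 PM UTC.
Add 3 hours and 2 minutes layover in Haldor → 9:26 PM UTC.
Add 11 hours and 35 minutes leg 3 → 9:01 AM UTC (Nov 16).
Add 1 hour and 53 minutes layover in Kathmandu → 10:54 AM UTC.
Add 15 hours and 5 minutes leg 4 → 1:59 AM UTC (Nov 17).
Cape Morrow is UTC−2:00, so local arrival = 1:59 AM − 2:00 = 11:59 PM on Nov 16.

11:59 PM on November 16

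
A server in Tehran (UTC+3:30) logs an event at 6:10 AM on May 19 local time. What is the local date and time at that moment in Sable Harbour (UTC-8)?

6:40 PM on May 18

Sable Harbour is 11:30 behind Tehran.
Shift by the zone difference: 6:10 AM − 11:30 = 6:40 PM on May 18 in Sable Harbour.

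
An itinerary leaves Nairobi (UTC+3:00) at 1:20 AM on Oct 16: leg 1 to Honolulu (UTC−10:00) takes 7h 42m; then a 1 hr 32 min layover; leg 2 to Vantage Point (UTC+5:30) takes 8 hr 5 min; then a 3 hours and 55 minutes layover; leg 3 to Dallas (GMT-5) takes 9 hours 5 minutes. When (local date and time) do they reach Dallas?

Convert departure to UTC: 1:20 AM − 3:00 = 10:20 PM UTC on Oct 15.
Add 7 hours 42 minutes leg 1 → 6:02 AM UTC (Oct 16).
Add 1 hour 32 minutes layover in Honolulu → 7:34 AM UTC.
Add 8 hours and 5 minutes leg 2 → 3:39 PM UTC.
Add 3 hours and 55 minutes layover in Vantage Point → 7:34 PM UTC.
Add 9 hours and 5 minutes leg 3 → 4:39 AM UTC (Oct 17).
Dallas is UTC−5:00, so local arrival = 4:39 AM − 5:00 = 11:39 PM on Oct 16.

11:39 PM on Oct 16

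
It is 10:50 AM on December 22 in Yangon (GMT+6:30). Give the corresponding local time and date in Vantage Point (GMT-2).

Vantage Point is 8:30 behind Yangon.
Shift by the zone difference: 10:50 AM − 8:30 = 2:20 AM on Dec 22 in Vantage Point.

2:20 AM on Dec 22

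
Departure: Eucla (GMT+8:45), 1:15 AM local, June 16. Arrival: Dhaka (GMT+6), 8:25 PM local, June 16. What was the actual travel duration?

Departure in UTC: 1:15 AM − 8:45 = 4:30 PM on Jun 15.
Arrival in UTC: 8:25 PM − 6:00 = 2:25 PM on Jun 16.
Elapsed = 2:25 PM − 4:30 PM (+1 day) = 21 hours 55 minutes.

21 hours 55 minutes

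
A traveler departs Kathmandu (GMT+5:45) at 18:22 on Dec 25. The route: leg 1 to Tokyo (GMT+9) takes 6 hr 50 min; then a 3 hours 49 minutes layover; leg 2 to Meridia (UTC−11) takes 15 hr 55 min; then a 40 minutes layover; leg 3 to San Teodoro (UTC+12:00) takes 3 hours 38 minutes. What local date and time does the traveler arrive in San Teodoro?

07:29 on December 27

Convert departure to UTC: 18:22 − 5:45 = 12:37 UTC on Dec 25.
Add 6 hours and 50 minutes leg 1 → 19:27 UTC.
Add 3 hours 49 minutes layover in Tokyo → 23:16 UTC.
Add 15 hours 55 minutes leg 2 → 15:11 UTC (Dec 26).
Add 40 minutes layover in Meridia → 15:51 UTC.
Add 3 hours and 38 minutes leg 3 → 19:29 UTC.
San Teodoro is UTC+12:00, so local arrival = 19:29 + 12:00 = 07:29 on Dec 27.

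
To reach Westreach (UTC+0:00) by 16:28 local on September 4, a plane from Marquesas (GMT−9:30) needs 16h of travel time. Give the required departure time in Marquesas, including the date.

Target arrival is already UTC: 16:28 on Sep 4.
Subtract 16 hours → departure 00:28 UTC on Sep 4.
Marquesas is UTC−9:30: 00:28 − 9:30 = 14:58 on Sep 3.

14:58 on Sep 3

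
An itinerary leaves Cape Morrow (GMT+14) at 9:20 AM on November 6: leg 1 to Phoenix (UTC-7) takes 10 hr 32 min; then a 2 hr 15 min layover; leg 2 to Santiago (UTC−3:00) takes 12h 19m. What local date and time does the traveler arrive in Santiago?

5:26 PM on Nov 6

Convert departure to UTC: 9:20 AM − 14:00 = 7:20 PM UTC on Nov 5.
Add 10 hours 32 minutes leg 1 → 5:52 AM UTC (Nov 6).
Add 2 hours 15 minutes layover in Phoenix → 8:07 AM UTC.
Add 12 hours and 19 minutes leg 2 → 8:26 PM UTC.
Santiago is UTC−3:00, so local arrival = 8:26 PM − 3:00 = 5:26 PM on Nov 6.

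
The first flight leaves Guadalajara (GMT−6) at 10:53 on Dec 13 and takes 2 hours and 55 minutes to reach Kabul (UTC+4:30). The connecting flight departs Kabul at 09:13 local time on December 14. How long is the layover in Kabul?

Convert departure to UTC: 10:53 + 6:00 = 16:53 UTC on Dec 13.
Add 2 hours and 55 minutes flight time → 19:48 UTC.
Kabul is UTC+4:30, so local arrival = 19:48 + 4:30 = 00:18 on Dec 14.
Layover = 09:13 − 00:18 = 8 hours 55 minutes.

8 hours 55 minutes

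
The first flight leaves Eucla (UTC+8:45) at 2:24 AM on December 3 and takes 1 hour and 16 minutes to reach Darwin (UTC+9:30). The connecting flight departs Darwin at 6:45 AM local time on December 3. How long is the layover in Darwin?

Convert departure to UTC: 2:24 AM − 8:45 = 5:39 PM UTC on Dec 2.
Add 1 hour and 16 minutes flight time → 6:55 PM UTC.
Darwin is UTC+9:30, so local arrival = 6:55 PM + 9:30 = 4:25 AM on Dec 3.
Layover = 6:45 AM − 4:25 AM = 2 hours 20 minutes.

2 hours 20 minutes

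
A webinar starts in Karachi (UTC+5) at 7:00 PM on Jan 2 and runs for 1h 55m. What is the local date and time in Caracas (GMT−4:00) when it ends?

11:55 AM on January 2

Convert start to UTC: 7:00 PM − 5:00 = 2:00 PM UTC on Jan 2.
Add 1 hour and 55 minutes duration → 3:55 PM UTC.
Caracas is UTC−4:00, so local end time = 3:55 PM − 4:00 = 11:55 AM on Jan 2.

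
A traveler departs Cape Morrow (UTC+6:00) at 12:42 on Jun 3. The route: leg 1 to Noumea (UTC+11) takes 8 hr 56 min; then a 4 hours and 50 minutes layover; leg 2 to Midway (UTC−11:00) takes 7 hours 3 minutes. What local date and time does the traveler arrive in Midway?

16:31 on June 3

Convert departure to UTC: 12:42 − 6:00 = 06:42 UTC on Jun 3.
Add 8 hours 56 minutes leg 1 → 15:38 UTC.
Add 4 hours and 50 minutes layover in Noumea → 20:28 UTC.
Add 7 hours and 3 minutes leg 2 → 03:31 UTC (Jun 4).
Midway is UTC−11:00, so local arrival = 03:31 − 11:00 = 16:31 on Jun 3.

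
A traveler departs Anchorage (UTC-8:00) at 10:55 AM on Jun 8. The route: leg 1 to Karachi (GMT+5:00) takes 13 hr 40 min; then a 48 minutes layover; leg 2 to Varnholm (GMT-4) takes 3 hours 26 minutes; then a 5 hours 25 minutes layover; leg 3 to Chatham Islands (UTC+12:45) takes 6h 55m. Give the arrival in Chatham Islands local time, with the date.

1:54 PM on June 10

Convert departure to UTC: 10:55 AM + 8:00 = 6:55 PM UTC on Jun 8.
Add 13 hours and 40 minutes leg 1 → 8:35 AM UTC (Jun 9).
Add 48 minutes layover in Karachi → 9:23 AM UTC.
Add 3 hours 26 minutes leg 2 → 12:49 PM UTC.
Add 5 hours and 25 minutes layover in Varnholm → 6:14 PM UTC.
Add 6 hours and 55 minutes leg 3 → 1:09 AM UTC (Jun 10).
Chatham Islands is UTC+12:45, so local arrival = 1:09 AM + 12:45 = 1:54 PM on Jun 10.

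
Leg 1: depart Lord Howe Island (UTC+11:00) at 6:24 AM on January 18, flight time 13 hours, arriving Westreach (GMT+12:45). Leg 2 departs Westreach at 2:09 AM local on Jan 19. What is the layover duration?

5 hours

Convert departure to UTC: 6:24 AM − 11:00 = 7:24 PM UTC on Jan 17.
Add 13 hours flight time → 8:24 AM UTC (Jan 18).
Westreach is UTC+12:45, so local arrival = 8:24 AM + 12:45 = 9:09 PM on Jan 18.
Layover = 2:09 AM − 9:09 PM (+1 day) = 5 hours.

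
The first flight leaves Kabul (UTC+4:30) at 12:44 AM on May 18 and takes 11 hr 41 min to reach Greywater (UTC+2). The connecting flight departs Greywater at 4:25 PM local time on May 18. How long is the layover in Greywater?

6 hours 30 minutes

Convert departure to UTC: 12:44 AM − 4:30 = 8:14 PM UTC on May 17.
Add 11 hours and 41 minutes flight time → 7:55 AM UTC (May 18).
Greywater is UTC+2:00, so local arrival = 7:55 AM + 2:00 = 9:55 AM on May 18.
Layover = 4:25 PM − 9:55 AM = 6 hours 30 minutes.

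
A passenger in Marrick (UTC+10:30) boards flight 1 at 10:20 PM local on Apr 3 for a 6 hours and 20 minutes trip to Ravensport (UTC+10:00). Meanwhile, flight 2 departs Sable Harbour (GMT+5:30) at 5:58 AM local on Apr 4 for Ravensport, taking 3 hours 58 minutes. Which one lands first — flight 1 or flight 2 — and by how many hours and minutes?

the first, by 10 hours 16 minutes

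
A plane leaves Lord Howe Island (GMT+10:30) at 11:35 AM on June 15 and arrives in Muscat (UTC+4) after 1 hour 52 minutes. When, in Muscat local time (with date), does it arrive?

6:57 AM on Jun 15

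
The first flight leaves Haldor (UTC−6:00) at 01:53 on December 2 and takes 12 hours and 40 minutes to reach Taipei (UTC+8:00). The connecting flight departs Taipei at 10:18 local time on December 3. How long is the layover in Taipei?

Convert departure to UTC: 01:53 + 6:00 = 07:53 UTC on Dec 2.
Add 12 hours 40 minutes flight time → 20:33 UTC.
Taipei is UTC+8:00, so local arrival = 20:33 + 8:00 = 04:33 on Dec 3.
Layover = 10:18 − 04:33 = 5 hours 45 minutes.

5 hours 45 minutes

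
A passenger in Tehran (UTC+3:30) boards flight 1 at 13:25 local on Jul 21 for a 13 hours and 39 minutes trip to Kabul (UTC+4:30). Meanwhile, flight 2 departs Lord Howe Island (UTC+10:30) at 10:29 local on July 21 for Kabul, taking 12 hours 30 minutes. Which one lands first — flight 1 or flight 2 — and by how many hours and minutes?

Flight 1 in UTC: 13:25 − 3:30 = 09:55 on Jul 21.
+13 hours and 39 minutes → arrive 23:34 UTC on Jul 21.
Flight 2 in UTC: 10:29 − 10:30 = 23:59 on Jul 20.
+12 hours and 30 minutes → arrive 12:29 UTC on Jul 21.
Flight 2 lands earlier by 11 hours 5 minutes.

the second, by 11 hours 5 minutes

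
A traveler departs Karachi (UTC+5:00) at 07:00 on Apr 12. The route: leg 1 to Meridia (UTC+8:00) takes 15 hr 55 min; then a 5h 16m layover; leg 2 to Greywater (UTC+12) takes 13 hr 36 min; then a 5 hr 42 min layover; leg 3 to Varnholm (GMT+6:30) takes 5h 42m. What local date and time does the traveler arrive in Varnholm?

06:41 on Apr 14

Convert departure to UTC: 07:00 − 5:00 = 02:00 UTC on Apr 12.
Add 15 hours 55 minutes leg 1 → 17:55 UTC.
Add 5 hours and 16 minutes layover in Meridia → 23:11 UTC.
Add 13 hours 36 minutes leg 2 → 12:47 UTC (Apr 13).
Add 5 hours and 42 minutes layover in Greywater → 18:29 UTC.
Add 5 hours and 42 minutes leg 3 → 00:11 UTC (Apr 14).
Varnholm is UTC+6:30, so local arrival = 00:11 + 6:30 = 06:41 on Apr 14.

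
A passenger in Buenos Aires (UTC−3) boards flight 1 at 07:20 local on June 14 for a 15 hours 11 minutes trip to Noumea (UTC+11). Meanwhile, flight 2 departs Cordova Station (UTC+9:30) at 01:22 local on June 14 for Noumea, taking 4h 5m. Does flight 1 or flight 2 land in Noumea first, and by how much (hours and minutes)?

the second, by 29 hours 34 minutes

Flight 1 in UTC: 07:20 + 3:00 = 10:20 on Jun 14.
+15 hours 11 minutes → arrive 01:31 UTC on Jun 15.
Flight 2 in UTC: 01:22 − 9:30 = 15:52 on Jun 13.
+4 hours and 5 minutes → arrive 19:57 UTC on Jun 13.
Flight 2 lands earlier by 29 hours 34 minutes.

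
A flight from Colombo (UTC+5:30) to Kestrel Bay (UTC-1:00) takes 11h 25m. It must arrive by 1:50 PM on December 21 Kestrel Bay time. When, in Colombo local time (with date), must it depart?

8:55 AM on Dec 21

Target arrival in UTC: 1:50 PM + 1:00 = 2:50 PM on Dec 21.
Subtract 11 hours 25 minutes → departure 3:25 AM UTC on Dec 21.
Colombo is UTC+5:30: 3:25 AM + 5:30 = 8:55 AM on Dec 21.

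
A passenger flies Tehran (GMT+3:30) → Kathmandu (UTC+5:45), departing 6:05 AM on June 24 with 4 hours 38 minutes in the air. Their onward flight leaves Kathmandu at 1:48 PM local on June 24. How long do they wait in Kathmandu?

Convert departure to UTC: 6:05 AM − 3:30 = 2:35 AM UTC on Jun 24.
Add 4 hours 38 minutes flight time → 7:13 AM UTC.
Kathmandu is UTC+5:45, so local arrival = 7:13 AM + 5:45 = 12:58 PM on Jun 24.
Layover = 1:48 PM − 12:58 PM = 50 minutes.

50 minutes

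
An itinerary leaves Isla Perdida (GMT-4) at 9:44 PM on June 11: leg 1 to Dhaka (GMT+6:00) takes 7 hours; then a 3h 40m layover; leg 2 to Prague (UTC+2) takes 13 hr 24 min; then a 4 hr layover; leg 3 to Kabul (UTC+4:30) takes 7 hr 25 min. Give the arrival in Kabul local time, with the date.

Convert departure to UTC: 9:44 PM + 4:00 = 1:44 AM UTC on Jun 12.
Add 7 hours leg 1 → 8:44 AM UTC.
Add 3 hours 40 minutes layover in Dhaka → 12:24 PM UTC.
Add 13 hours 24 minutes leg 2 → 1:48 AM UTC (Jun 13).
Add 4 hours layover in Prague → 5:48 AM UTC.
Add 7 hours 25 minutes leg 3 → 1:13 PM UTC.
Kabul is UTC+4:30, so local arrival = 1:13 PM + 4:30 = 5:43 PM on Jun 13.

5:43 PM on June 13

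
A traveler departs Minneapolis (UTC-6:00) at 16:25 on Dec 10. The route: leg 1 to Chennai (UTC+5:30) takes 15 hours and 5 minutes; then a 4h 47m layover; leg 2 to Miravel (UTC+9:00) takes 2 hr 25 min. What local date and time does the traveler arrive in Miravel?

Convert departure to UTC: 16:25 + 6:00 = 22:25 UTC on Dec 10.
Add 15 hours 5 minutes leg 1 → 13:30 UTC (Dec 11).
Add 4 hours and 47 minutes layover in Chennai → 18:17 UTC.
Add 2 hours and 25 minutes leg 2 → 20:42 UTC.
Miravel is UTC+9:00, so local arrival = 20:42 + 9:00 = 05:42 on Dec 12.

05:42 on Dec 12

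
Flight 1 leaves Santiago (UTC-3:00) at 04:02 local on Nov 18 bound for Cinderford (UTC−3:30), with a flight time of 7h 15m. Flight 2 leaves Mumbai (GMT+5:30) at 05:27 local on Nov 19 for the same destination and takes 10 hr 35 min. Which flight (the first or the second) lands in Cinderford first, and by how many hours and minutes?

Flight 1 in UTC: 04:02 + 3:00 = 07:02 on Nov 18.
+7 hours and 15 minutes → arrive 14:17 UTC on Nov 18.
Flight 2 in UTC: 05:27 − 5:30 = 23:57 on Nov 18.
+10 hours 35 minutes → arrive 10:32 UTC on Nov 19.
Flight 1 lands earlier by 20 hours 15 minutes.

the first, by 20 hours 15 minutes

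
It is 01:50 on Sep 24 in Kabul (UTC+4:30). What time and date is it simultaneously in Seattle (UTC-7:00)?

Seattle is 11:30 behind Kabul.
Shift by the zone difference: 01:50 − 11:30 = 14:20 on Sep 23 in Seattle.

14:20 on September 23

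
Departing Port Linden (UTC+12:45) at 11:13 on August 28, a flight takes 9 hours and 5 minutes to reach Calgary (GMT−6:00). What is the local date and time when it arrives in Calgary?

01:33 on Aug 28

Calgary is 18:45 behind Port Linden.
After 9 hours 5 minutes it is 20:18 in Port Linden.
Shift by the zone difference: 20:18 − 18:45 = 01:33 on Aug 28 in Calgary.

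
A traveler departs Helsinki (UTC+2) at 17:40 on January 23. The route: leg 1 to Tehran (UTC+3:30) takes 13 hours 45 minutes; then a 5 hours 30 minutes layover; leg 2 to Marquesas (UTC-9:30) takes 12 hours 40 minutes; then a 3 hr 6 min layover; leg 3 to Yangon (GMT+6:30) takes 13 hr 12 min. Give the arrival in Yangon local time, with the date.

22:23 on Jan 25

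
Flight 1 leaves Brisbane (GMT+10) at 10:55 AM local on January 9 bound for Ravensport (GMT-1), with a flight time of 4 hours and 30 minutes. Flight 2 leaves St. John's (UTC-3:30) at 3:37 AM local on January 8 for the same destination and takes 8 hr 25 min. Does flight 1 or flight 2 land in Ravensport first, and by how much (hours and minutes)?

the second, by 13 hours 53 minutes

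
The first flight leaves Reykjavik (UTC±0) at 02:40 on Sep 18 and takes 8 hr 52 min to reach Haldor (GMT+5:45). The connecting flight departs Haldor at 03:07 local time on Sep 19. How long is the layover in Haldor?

Reykjavik is at UTC+0, so departure is already 02:40 UTC on Sep 18.
Add 8 hours 52 minutes flight time → 11:32 UTC.
Haldor is UTC+5:45, so local arrival = 11:32 + 5:45 = 17:17 on Sep 18.
Layover = 03:07 − 17:17 (+1 day) = 9 hours 50 minutes.

9 hours 50 minutes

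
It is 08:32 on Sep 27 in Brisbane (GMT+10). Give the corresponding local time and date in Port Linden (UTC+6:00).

04:32 on Sep 27

In UTC: 08:32 − 10:00 = 22:32 on Sep 26.
Port Linden is UTC+6:00: 22:32 + 6:00 = 04:32 on Sep 27.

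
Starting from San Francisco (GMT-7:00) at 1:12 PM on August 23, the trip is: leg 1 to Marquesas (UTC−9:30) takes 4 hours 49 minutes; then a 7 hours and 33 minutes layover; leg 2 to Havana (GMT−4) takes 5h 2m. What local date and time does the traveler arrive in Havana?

Convert departure to UTC: 1:12 PM + 7:00 = 8:12 PM UTC on Aug 23.
Add 4 hours 49 minutes leg 1 → 1:01 AM UTC (Aug 24).
Add 7 hours 33 minutes layover in Marquesas → 8:34 AM UTC.
Add 5 hours and 2 minutes leg 2 → 1:36 PM UTC.
Havana is UTC−4:00, so local arrival = 1:36 PM − 4:00 = 9:36 AM on Aug 24.

9:36 AM on August 24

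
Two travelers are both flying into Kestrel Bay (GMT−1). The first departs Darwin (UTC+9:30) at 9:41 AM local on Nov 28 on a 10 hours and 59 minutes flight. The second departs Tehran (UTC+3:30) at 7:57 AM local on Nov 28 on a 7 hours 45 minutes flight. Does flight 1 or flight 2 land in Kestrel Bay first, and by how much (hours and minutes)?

the first, by 1 hour 2 minutes

Flight 1 in UTC: 9:41 AM − 9:30 = 12:11 AM on Nov 28.
+10 hours 59 minutes → arrive 11:10 AM UTC on Nov 28.
Flight 2 in UTC: 7:57 AM − 3:30 = 4:27 AM on Nov 28.
+7 hours and 45 minutes → arrive 12:12 PM UTC on Nov 28.
Flight 1 lands earlier by 1 hour 2 minutes.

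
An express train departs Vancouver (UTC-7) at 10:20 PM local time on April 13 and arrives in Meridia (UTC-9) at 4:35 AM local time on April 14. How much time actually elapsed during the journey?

8 hours 15 minutes

Departure in UTC: 10:20 PM + 7:00 = 5:20 AM on Apr 14.
Arrival in UTC: 4:35 AM + 9:00 = 1:35 PM on Apr 14.
Elapsed = 1:35 PM − 5:20 AM = 8 hours 15 minutes.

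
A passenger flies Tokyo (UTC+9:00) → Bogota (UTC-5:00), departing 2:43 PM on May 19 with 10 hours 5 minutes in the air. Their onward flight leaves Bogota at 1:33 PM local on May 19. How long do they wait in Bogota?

2 hours 45 minutes

Convert departure to UTC: 2:43 PM − 9:00 = 5:43 AM UTC on May 19.
Add 10 hours and 5 minutes flight time → 3:48 PM UTC.
Bogota is UTC−5:00, so local arrival = 3:48 PM − 5:00 = 10:48 AM on May 19.
Layover = 1:33 PM − 10:48 AM = 2 hours 45 minutes.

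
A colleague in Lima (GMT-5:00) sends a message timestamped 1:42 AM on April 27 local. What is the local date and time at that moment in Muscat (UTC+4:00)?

Muscat is 9:00 ahead of Lima.
Shift by the zone difference: 1:42 AM + 9:00 = 10:42 AM on Apr 27 in Muscat.

10:42 AM on Apr 27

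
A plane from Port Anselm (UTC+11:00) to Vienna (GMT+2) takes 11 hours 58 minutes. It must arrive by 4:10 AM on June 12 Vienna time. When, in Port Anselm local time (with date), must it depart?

1:12 AM on June 12

Target arrival in UTC: 4:10 AM − 2:00 = 2:10 AM on Jun 12.
Subtract 11 hours 58 minutes → departure 2:12 PM UTC on Jun 11.
Port Anselm is UTC+11:00: 2:12 PM + 11:00 = 1:12 AM on Jun 12.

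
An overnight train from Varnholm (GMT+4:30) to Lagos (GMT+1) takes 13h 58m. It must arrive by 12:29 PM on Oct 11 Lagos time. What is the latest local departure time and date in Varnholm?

2:01 AM on October 11

Target arrival in UTC: 12:29 PM − 1:00 = 11:29 AM on Oct 11.
Subtract 13 hours and 58 minutes → departure 9:31 PM UTC on Oct 10.
Varnholm is UTC+4:30: 9:31 PM + 4:30 = 2:01 AM on Oct 11.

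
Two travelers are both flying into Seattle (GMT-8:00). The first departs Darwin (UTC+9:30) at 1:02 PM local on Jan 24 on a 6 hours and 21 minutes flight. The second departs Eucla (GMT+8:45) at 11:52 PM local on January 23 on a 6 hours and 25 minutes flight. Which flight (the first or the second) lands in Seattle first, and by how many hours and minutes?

the second, by 12 hours 21 minutes

Flight 1 in UTC: 1:02 PM − 9:30 = 3:32 AM on Jan 24.
+6 hours and 21 minutes → arrive 9:53 AM UTC on Jan 24.
Flight 2 in UTC: 11:52 PM − 8:45 = 3:07 PM on Jan 23.
+6 hours and 25 minutes → arrive 9:32 PM UTC on Jan 23.
Flight 2 lands earlier by 12 hours 21 minutes.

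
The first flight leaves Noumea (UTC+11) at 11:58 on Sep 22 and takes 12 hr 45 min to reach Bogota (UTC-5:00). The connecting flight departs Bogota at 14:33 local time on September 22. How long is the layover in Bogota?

5 hours 50 minutes

Convert departure to UTC: 11:58 − 11:00 = 00:58 UTC on Sep 22.
Add 12 hours 45 minutes flight time → 13:43 UTC.
Bogota is UTC−5:00, so local arrival = 13:43 − 5:00 = 08:43 on Sep 22.
Layover = 14:33 − 08:43 = 5 hours 50 minutes.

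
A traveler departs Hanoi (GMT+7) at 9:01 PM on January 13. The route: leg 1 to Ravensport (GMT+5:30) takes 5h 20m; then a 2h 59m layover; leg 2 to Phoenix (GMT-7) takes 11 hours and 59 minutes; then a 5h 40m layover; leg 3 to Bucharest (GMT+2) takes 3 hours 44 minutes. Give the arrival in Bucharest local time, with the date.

Convert departure to UTC: 9:01 PM − 7:00 = 2:01 PM UTC on Jan 13.
Add 5 hours and 20 minutes leg 1 → 7:21 PM UTC.
Add 2 hours and 59 minutes layover in Ravensport → 10:20 PM UTC.
Add 11 hours 59 minutes leg 2 → 10:19 AM UTC (Jan 14).
Add 5 hours and 40 minutes layover in Phoenix → 3:59 PM UTC.
Add 3 hours 44 minutes leg 3 → 7:43 PM UTC.
Bucharest is UTC+2:00, so local arrival = 7:43 PM + 2:00 = 9:43 PM on Jan 14.

9:43 PM on Jan 14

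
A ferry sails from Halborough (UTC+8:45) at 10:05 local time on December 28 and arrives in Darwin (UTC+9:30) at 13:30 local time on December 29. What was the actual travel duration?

26 hours 40 minutes

Departure in UTC: 10:05 − 8:45 = 01:20 on Dec 28.
Arrival in UTC: 13:30 − 9:30 = 04:00 on Dec 29.
Elapsed = 04:00 − 01:20 (+1 day) = 26 hours 40 minutes.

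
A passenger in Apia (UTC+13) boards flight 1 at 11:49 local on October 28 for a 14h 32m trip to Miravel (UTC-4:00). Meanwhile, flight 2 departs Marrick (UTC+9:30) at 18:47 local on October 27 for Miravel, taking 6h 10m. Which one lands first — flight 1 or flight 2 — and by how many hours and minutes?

the second, by 21 hours 54 minutes

Flight 1 in UTC: 11:49 − 13:00 = 22:49 on Oct 27.
+14 hours 32 minutes → arrive 13:21 UTC on Oct 28.
Flight 2 in UTC: 18:47 − 9:30 = 09:17 on Oct 27.
+6 hours and 10 minutes → arrive 15:27 UTC on Oct 27.
Flight 2 lands earlier by 21 hours 54 minutes.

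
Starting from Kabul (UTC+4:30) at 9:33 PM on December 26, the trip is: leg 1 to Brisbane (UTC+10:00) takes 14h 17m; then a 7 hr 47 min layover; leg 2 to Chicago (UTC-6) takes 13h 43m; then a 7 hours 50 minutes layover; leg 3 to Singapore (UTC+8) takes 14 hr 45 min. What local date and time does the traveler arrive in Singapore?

Convert departure to UTC: 9:33 PM − 4:30 = 5:03 PM UTC on Dec 26.
Add 14 hours and 17 minutes leg 1 → 7:20 AM UTC (Dec 27).
Add 7 hours and 47 minutes layover in Brisbane → 3:07 PM UTC.
Add 13 hours 43 minutes leg 2 → 4:50 AM UTC (Dec 28).
Add 7 hours 50 minutes layover in Chicago → 12:40 PM UTC.
Add 14 hours and 45 minutes leg 3 → 3:25 AM UTC (Dec 29).
Singapore is UTC+8:00, so local arrival = 3:25 AM + 8:00 = 11:25 AM on Dec 29.

11:25 AM on December 29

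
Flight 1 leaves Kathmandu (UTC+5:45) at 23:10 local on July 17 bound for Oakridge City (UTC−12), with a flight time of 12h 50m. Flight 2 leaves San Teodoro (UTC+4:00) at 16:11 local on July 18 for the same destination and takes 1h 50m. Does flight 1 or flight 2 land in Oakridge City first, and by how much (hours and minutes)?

Flight 1 in UTC: 23:10 − 5:45 = 17:25 on Jul 17.
+12 hours 50 minutes → arrive 06:15 UTC on Jul 18.
Flight 2 in UTC: 16:11 − 4:00 = 12:11 on Jul 18.
+1 hour 50 minutes → arrive 14:01 UTC on Jul 18.
Flight 1 lands earlier by 7 hours 46 minutes.

the first, by 7 hours 46 minutes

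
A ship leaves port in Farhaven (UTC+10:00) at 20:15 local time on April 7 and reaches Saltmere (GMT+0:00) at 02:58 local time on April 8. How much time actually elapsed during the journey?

Departure in UTC: 20:15 − 10:00 = 10:15 on Apr 7.
Arrival is already UTC: 02:58 on Apr 8.
Elapsed = 02:58 − 10:15 (+1 day) = 16 hours 43 minutes.

16 hours 43 minutes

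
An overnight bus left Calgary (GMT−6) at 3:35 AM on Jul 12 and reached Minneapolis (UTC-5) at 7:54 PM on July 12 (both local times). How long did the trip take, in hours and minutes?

15 hours 19 minutes

Departure in UTC: 3:35 AM + 6:00 = 9:35 AM on Jul 12.
Arrival in UTC: 7:54 PM + 5:00 = 12:54 AM on Jul 13.
Elapsed = 12:54 AM − 9:35 AM (+1 day) = 15 hours 19 minutes.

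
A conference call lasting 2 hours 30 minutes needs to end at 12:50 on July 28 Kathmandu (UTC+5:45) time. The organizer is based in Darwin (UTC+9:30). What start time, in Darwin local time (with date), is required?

14:05 on July 28

Target end time in UTC: 12:50 − 5:45 = 07:05 on Jul 28.
Subtract 2 hours and 30 minutes → start 04:35 UTC on Jul 28.
Darwin is UTC+9:30: 04:35 + 9:30 = 14:05 on Jul 28.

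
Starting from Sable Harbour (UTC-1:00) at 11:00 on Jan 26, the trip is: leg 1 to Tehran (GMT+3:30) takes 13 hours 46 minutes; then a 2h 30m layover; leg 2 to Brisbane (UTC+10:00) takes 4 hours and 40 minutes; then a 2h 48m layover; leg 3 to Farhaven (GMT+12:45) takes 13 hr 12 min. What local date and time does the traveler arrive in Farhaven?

13:41 on Jan 28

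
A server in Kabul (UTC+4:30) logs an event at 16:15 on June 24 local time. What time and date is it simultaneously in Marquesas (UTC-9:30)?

In UTC: 16:15 − 4:30 = 11:45 on Jun 24.
Marquesas is UTC−9:30: 11:45 − 9:30 = 02:15 on Jun 24.

02:15 on Jun 24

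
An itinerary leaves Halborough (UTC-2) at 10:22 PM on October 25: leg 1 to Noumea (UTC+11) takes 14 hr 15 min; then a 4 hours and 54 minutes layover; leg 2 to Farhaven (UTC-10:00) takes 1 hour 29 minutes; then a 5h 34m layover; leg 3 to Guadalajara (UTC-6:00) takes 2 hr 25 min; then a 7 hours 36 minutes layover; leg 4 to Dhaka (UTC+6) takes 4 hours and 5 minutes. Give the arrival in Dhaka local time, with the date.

10:40 PM on October 27

Convert departure to UTC: 10:22 PM + 2:00 = 12:22 AM UTC on Oct 26.
Add 14 hours 15 minutes leg 1 → 2:37 PM UTC.
Add 4 hours and 54 minutes layover in Noumea → 7:31 PM UTC.
Add 1 hour and 29 minutes leg 2 → 9:00 PM UTC.
Add 5 hours 34 minutes layover in Farhaven → 2:34 AM UTC (Oct 27).
Add 2 hours 25 minutes leg 3 → 4:59 AM UTC.
Add 7 hours and 36 minutes layover in Guadalajara → 12:35 PM UTC.
Add 4 hours 5 minutes leg 4 → 4:40 PM UTC.
Dhaka is UTC+6:00, so local arrival = 4:40 PM + 6:00 = 10:40 PM on Oct 27.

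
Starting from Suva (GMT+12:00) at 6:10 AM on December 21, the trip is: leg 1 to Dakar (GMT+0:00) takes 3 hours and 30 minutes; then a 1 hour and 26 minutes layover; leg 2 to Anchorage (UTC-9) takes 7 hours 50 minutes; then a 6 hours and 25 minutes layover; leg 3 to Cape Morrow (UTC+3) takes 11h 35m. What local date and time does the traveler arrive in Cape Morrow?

Convert departure to UTC: 6:10 AM − 12:00 = 6:10 PM UTC on Dec 20.
Add 3 hours 30 minutes leg 1 → 9:40 PM UTC.
Add 1 hour and 26 minutes layover in Dakar → 11:06 PM UTC.
Add 7 hours and 50 minutes leg 2 → 6:56 AM UTC (Dec 21).
Add 6 hours and 25 minutes layover in Anchorage → 1:21 PM UTC.
Add 11 hours 35 minutes leg 3 → 12:56 AM UTC (Dec 22).
Cape Morrow is UTC+3:00, so local arrival = 12:56 AM + 3:00 = 3:56 AM on Dec 22.

3:56 AM on Dec 22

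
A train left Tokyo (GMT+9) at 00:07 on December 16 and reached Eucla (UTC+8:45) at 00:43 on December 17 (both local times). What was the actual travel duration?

24 hours 51 minutes

Eucla is 0:15 behind Tokyo.
Clock-face elapsed time (ignoring zones) is 24 hours 36 minutes.
Actual elapsed = 24 hours 36 minutes + 0:15 = 24 hours 51 minutes.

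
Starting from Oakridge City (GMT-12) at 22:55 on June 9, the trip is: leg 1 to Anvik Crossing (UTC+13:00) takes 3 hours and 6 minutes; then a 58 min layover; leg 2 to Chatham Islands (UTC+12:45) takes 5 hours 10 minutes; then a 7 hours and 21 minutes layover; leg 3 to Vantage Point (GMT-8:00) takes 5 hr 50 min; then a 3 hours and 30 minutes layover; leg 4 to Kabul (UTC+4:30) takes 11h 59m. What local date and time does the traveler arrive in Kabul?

05:19 on June 12

Convert departure to UTC: 22:55 + 12:00 = 10:55 UTC on Jun 10.
Add 3 hours 6 minutes leg 1 → 14:01 UTC.
Add 58 minutes layover in Anvik Crossing → 14:59 UTC.
Add 5 hours 10 minutes leg 2 → 20:09 UTC.
Add 7 hours and 21 minutes layover in Chatham Islands → 03:30 UTC (Jun 11).
Add 5 hours 50 minutes leg 3 → 09:20 UTC.
Add 3 hours and 30 minutes layover in Vantage Point → 12:50 UTC.
Add 11 hours 59 minutes leg 4 → 00:49 UTC (Jun 12).
Kabul is UTC+4:30, so local arrival = 00:49 + 4:30 = 05:19 on Jun 12.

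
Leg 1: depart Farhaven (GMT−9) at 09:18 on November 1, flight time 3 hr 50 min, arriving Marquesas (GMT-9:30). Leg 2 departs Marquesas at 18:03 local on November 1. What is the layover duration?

5 hours 25 minutes

Convert departure to UTC: 09:18 + 9:00 = 18:18 UTC on Nov 1.
Add 3 hours 50 minutes flight time → 22:08 UTC.
Marquesas is UTC−9:30, so local arrival = 22:08 − 9:30 = 12:38 on Nov 1.
Layover = 18:03 − 12:38 = 5 hours 25 minutes.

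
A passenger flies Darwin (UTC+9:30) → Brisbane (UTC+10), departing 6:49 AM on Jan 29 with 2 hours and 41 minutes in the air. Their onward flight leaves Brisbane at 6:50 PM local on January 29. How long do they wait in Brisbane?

8 hours 50 minutes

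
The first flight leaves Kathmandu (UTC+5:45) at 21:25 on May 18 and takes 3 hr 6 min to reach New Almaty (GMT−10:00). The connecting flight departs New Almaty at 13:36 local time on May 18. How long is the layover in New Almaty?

4 hours 50 minutes

Convert departure to UTC: 21:25 − 5:45 = 15:40 UTC on May 18.
Add 3 hours and 6 minutes flight time → 18:46 UTC.
New Almaty is UTC−10:00, so local arrival = 18:46 − 10:00 = 08:46 on May 18.
Layover = 13:36 − 08:46 = 4 hours 50 minutes.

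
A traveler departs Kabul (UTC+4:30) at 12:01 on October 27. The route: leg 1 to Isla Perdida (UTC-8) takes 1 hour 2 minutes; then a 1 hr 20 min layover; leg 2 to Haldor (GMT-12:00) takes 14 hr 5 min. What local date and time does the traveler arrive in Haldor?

11:58 on October 27

Convert departure to UTC: 12:01 − 4:30 = 07:31 UTC on Oct 27.
Add 1 hour and 2 minutes leg 1 → 08:33 UTC.
Add 1 hour 20 minutes layover in Isla Perdida → 09:53 UTC.
Add 14 hours 5 minutes leg 2 → 23:58 UTC.
Haldor is UTC−12:00, so local arrival = 23:58 − 12:00 = 11:58 on Oct 27.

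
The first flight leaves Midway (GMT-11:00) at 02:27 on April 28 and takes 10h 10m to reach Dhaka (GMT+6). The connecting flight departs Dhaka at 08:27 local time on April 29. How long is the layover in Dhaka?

Convert departure to UTC: 02:27 + 11:00 = 13:27 UTC on Apr 28.
Add 10 hours 10 minutes flight time → 23:37 UTC.
Dhaka is UTC+6:00, so local arrival = 23:37 + 6:00 = 05:37 on Apr 29.
Layover = 08:27 − 05:37 = 2 hours 50 minutes.

2 hours 50 minutes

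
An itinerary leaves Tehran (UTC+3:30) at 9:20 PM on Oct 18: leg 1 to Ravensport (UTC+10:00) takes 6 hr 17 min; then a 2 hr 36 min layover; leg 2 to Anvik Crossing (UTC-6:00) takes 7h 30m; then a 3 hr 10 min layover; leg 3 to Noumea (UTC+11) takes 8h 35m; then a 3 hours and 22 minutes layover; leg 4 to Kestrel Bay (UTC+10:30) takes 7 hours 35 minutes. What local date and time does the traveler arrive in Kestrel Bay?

Convert departure to UTC: 9:20 PM − 3:30 = 5:50 PM UTC on Oct 18.
Add 6 hours and 17 minutes leg 1 → 12:07 AM UTC (Oct 19).
Add 2 hours 36 minutes layover in Ravensport → 2:43 AM UTC.
Add 7 hours and 30 minutes leg 2 → 10:13 AM UTC.
Add 3 hours and 10 minutes layover in Anvik Crossing → 1:23 PM UTC.
Add 8 hours 35 minutes leg 3 → 9:58 PM UTC.
Add 3 hours and 22 minutes layover in Noumea → 1:20 AM UTC (Oct 20).
Add 7 hours 35 minutes leg 4 → 8:55 AM UTC.
Kestrel Bay is UTC+10:30, so local arrival = 8:55 AM + 10:30 = 7:25 PM on Oct 20.

7:25 PM on October 20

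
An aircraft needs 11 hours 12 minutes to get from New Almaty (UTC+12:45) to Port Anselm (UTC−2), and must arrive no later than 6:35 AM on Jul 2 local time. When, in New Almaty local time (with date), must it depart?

Target arrival in UTC: 6:35 AM + 2:00 = 8:35 AM on Jul 2.
Subtract 11 hours and 12 minutes → departure 9:23 PM UTC on Jul 1.
New Almaty is UTC+12:45: 9:23 PM + 12:45 = 10:08 AM on Jul 2.

10:08 AM on July 2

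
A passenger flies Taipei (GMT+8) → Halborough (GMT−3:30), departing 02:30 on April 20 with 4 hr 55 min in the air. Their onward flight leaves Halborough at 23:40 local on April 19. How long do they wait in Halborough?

Convert departure to UTC: 02:30 − 8:00 = 18:30 UTC on Apr 19.
Add 4 hours 55 minutes flight time → 23:25 UTC.
Halborough is UTC−3:30, so local arrival = 23:25 − 3:30 = 19:55 on Apr 19.
Layover = 23:40 − 19:55 = 3 hours 45 minutes.

3 hours 45 minutes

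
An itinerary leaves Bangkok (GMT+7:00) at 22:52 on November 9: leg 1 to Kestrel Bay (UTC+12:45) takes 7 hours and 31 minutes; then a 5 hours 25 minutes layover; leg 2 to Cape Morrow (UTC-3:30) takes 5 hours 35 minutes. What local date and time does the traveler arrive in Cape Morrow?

06:53 on November 10

Convert departure to UTC: 22:52 − 7:00 = 15:52 UTC on Nov 9.
Add 7 hours 31 minutes leg 1 → 23:23 UTC.
Add 5 hours and 25 minutes layover in Kestrel Bay → 04:48 UTC (Nov 10).
Add 5 hours and 35 minutes leg 2 → 10:23 UTC.
Cape Morrow is UTC−3:30, so local arrival = 10:23 − 3:30 = 06:53 on Nov 10.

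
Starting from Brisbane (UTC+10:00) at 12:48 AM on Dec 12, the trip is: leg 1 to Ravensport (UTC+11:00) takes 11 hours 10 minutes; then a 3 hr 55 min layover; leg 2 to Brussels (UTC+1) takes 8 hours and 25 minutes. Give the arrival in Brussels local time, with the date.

3:18 PM on Dec 12

Convert departure to UTC: 12:48 AM − 10:00 = 2:48 PM UTC on Dec 11.
Add 11 hours and 10 minutes leg 1 → 1:58 AM UTC (Dec 12).
Add 3 hours and 55 minutes layover in Ravensport → 5:53 AM UTC.
Add 8 hours 25 minutes leg 2 → 2:18 PM UTC.
Brussels is UTC+1:00, so local arrival = 2:18 PM + 1:00 = 3:18 PM on Dec 12.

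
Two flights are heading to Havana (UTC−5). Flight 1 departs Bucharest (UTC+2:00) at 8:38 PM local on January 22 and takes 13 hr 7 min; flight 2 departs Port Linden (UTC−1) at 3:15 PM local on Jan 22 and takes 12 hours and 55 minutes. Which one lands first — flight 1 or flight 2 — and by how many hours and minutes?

the second, by 2 hours 35 minutes

Flight 1 in UTC: 8:38 PM − 2:00 = 6:38 PM on Jan 22.
+13 hours and 7 minutes → arrive 7:45 AM UTC on Jan 23.
Flight 2 in UTC: 3:15 PM + 1:00 = 4:15 PM on Jan 22.
+12 hours 55 minutes → arrive 5:10 AM UTC on Jan 23.
Flight 2 lands earlier by 2 hours 35 minutes.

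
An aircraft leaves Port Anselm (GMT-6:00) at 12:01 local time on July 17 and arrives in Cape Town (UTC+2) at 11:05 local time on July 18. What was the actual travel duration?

15 hours 4 minutes

Departure in UTC: 12:01 + 6:00 = 18:01 on Jul 17.
Arrival in UTC: 11:05 − 2:00 = 09:05 on Jul 18.
Elapsed = 09:05 − 18:01 (+1 day) = 15 hours 4 minutes.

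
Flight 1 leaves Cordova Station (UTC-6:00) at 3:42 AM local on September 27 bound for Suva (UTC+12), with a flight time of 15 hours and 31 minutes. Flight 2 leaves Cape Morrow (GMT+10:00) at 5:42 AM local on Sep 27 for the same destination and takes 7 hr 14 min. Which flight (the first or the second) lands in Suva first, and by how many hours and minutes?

Flight 1 in UTC: 3:42 AM + 6:00 = 9:42 AM on Sep 27.
+15 hours and 31 minutes → arrive 1:13 AM UTC on Sep 28.
Flight 2 in UTC: 5:42 AM − 10:00 = 7:42 PM on Sep 26.
+7 hours and 14 minutes → arrive 2:56 AM UTC on Sep 27.
Flight 2 lands earlier by 22 hours 17 minutes.

the second, by 22 hours 17 minutes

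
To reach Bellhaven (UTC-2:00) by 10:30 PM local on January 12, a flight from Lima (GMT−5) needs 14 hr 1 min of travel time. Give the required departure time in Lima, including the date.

5:29 AM on January 12

Target arrival in UTC: 10:30 PM + 2:00 = 12:30 AM on Jan 13.
Subtract 14 hours 1 minute → departure 10:29 AM UTC on Jan 12.
Lima is UTC−5:00: 10:29 AM − 5:00 = 5:29 AM on Jan 12.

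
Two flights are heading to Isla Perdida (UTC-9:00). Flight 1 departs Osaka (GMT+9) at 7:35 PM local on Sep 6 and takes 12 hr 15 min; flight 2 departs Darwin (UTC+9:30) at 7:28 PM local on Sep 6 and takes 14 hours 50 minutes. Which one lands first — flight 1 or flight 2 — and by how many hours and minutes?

the first, by 1 hour 58 minutes

Flight 1 in UTC: 7:35 PM − 9:00 = 10:35 AM on Sep 6.
+12 hours 15 minutes → arrive 10:50 PM UTC on Sep 6.
Flight 2 in UTC: 7:28 PM − 9:30 = 9:58 AM on Sep 6.
+14 hours and 50 minutes → arrive 12:48 AM UTC on Sep 7.
Flight 1 lands earlier by 1 hour 58 minutes.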